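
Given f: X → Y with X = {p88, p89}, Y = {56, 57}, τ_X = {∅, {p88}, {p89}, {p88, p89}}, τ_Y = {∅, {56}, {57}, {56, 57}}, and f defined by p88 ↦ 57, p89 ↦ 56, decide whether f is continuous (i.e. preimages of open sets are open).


f IS continuous.

Compute f^{-1}(U) for each U ∈ τ_Y:
  U = ∅: f^{-1}(U) = ∅ ∈ τ_X ✓.
  U = {56}: f^{-1}(U) = {p89} ∈ τ_X ✓.
  U = {57}: f^{-1}(U) = {p88} ∈ τ_X ✓.
  U = {56, 57}: f^{-1}(U) = {p88, p89} ∈ τ_X ✓.
Every preimage lies in τ_X, so f IS continuous.


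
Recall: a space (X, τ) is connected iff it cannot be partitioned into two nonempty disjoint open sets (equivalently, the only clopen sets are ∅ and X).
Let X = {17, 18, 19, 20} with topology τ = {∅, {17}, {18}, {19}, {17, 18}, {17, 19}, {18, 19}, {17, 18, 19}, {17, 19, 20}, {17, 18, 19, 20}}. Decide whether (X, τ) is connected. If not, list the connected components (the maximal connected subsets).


(X, τ) is disconnected; components = [{18}, {17, 19, 20}].

Find clopen sets (U ∈ τ with X ∖ U ∈ τ):
  U = ∅, X ∖ U = {17, 18, 19, 20} — both open, so U is clopen.
  U = {18}, X ∖ U = {17, 19, 20} — both open, so U is clopen.
  U = {17, 19, 20}, X ∖ U = {18} — both open, so U is clopen.
  U = {17, 18, 19, 20}, X ∖ U = ∅ — both open, so U is clopen.
Nontrivial clopen(s) exist: e.g. {17, 19, 20}. So (X, τ) is disconnected.
Compute connected components by grouping points that agree on all clopens:
  component: {18}
  component: {17, 19, 20}


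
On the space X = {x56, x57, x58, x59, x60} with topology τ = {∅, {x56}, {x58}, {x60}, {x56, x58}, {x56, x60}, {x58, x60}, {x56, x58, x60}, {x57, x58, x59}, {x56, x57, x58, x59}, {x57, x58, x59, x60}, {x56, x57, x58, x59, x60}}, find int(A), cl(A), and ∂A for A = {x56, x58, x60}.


int(A) = {x56, x58, x60}, cl(A) = {x56, x57, x58, x59, x60}, ∂A = {x57, x59}.

Closed sets in (X, τ) are complements of opens:
  closed(X, τ) = {∅, {x56}, {x60}, {x56, x60}, {x57, x59}, {x56, x57, x59}, {x57, x58, x59}, {x57, x59, x60}, {x56, x57, x58, x59}, {x56, x57, x59, x60}, {x57, x58, x59, x60}, {x56, x57, x58, x59, x60}}.
int(A) = ⋃ {U ∈ τ : U ⊆ A}. Opens contained in A: ∅, {x56}, {x58}, {x60}, {x56, x58}, {x56, x60}, {x58, x60}, {x56, x58, x60}.
Taking the union of these: int(A) = {x56, x58, x60}.
cl(A) = ⋂ {C closed : A ⊆ C}. Closed sets containing A: {x56, x57, x58, x59, x60}.
Intersecting these: cl(A) = {x56, x57, x58, x59, x60}.
∂A = cl(A) ∖ int(A) = {x56, x57, x58, x59, x60} ∖ {x56, x58, x60} = {x57, x59}.


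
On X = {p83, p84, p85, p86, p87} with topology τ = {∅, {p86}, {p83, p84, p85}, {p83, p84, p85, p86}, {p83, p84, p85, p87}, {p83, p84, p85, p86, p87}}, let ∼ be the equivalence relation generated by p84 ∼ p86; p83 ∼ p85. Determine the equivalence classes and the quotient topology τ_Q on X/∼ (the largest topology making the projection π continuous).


X/∼ = {[p83=p85], [p84=p86], [p87]}; |τ_Q| = 3.

Equivalence classes: [p83=p85], [p84=p86], [p87].
Quotient map π: X → X/∼ sends p83 ↦ [p83=p85], p84 ↦ [p84=p86], p85 ↦ [p83=p85], p86 ↦ [p84=p86], p87 ↦ [p87].
For each subset V ⊆ X/∼, compute π^{-1}(V) ⊆ X and check whether π^{-1}(V) ∈ τ. V is open in τ_Q iff π^{-1}(V) ∈ τ.
  V = {}: π^{-1}(V) = ∅ ∈ τ ✓.
  V = {[p83=p85]}: π^{-1}(V) = {p83, p85} ∉ τ ✗.
  V = {[p84=p86]}: π^{-1}(V) = {p84, p86} ∉ τ ✗.
  V = {[p83=p85], [p84=p86]}: π^{-1}(V) = {p83, p84, p85, p86} ∈ τ ✓.
  V = {[p87]}: π^{-1}(V) = {p87} ∉ τ ✗.
  V = {[p83=p85], [p87]}: π^{-1}(V) = {p83, p85, p87} ∉ τ ✗.
  V = {[p84=p86], [p87]}: π^{-1}(V) = {p84, p86, p87} ∉ τ ✗.
  V = {[p83=p85], [p84=p86], [p87]}: π^{-1}(V) = {p83, p84, p85, p86, p87} ∈ τ ✓.
Open sets in the quotient: τ_Q = {{}, {[p83=p85], [p84=p86]}, {[p83=p85], [p84=p86], [p87]}} (3 elements).


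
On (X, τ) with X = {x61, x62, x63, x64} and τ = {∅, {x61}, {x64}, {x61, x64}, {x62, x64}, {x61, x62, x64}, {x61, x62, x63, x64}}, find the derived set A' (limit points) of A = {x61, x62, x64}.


A' = {x62, x63}

For each x ∈ X, list the open sets U ∈ τ with x ∈ U, then check whether U ∩ (A ∖ {x}) ≠ ∅ for every such U.
  x = x61: open {x61} ∋ x has {x61} ∩ (A ∖ {x61}) = ∅, so x is NOT a limit point.
  x = x62: opens ∋ x are {x62, x64}, {x61, x62, x64}, {x61, x62, x63, x64}; each meets A ∖ {x62}, so x IS a limit point.
  x = x63: opens ∋ x are {x61, x62, x63, x64}; each meets A ∖ {x63}, so x IS a limit point.
  x = x64: open {x64} ∋ x has {x64} ∩ (A ∖ {x64}) = ∅, so x is NOT a limit point.
Collecting: A' = {x62, x63}.


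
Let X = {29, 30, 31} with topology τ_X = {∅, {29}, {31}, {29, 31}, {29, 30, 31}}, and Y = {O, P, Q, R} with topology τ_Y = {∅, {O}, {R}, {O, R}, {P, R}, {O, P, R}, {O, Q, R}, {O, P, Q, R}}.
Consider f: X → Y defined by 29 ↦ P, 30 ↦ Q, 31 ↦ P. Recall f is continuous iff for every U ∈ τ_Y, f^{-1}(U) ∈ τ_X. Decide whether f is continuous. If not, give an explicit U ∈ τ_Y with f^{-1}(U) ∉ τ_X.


f is NOT continuous.

Compute f^{-1}(U) for each U ∈ τ_Y:
  U = ∅: f^{-1}(U) = ∅ ∈ τ_X ✓.
  U = {O}: f^{-1}(U) = ∅ ∈ τ_X ✓.
  U = {R}: f^{-1}(U) = ∅ ∈ τ_X ✓.
  U = {O, R}: f^{-1}(U) = ∅ ∈ τ_X ✓.
  U = {P, R}: f^{-1}(U) = {29, 31} ∈ τ_X ✓.
  U = {O, P, R}: f^{-1}(U) = {29, 31} ∈ τ_X ✓.
  U = {O, Q, R}: f^{-1}(U) = {30} ∉ τ_X ✗.
  U = {O, P, Q, R}: f^{-1}(U) = {29, 30, 31} ∈ τ_X ✓.
Found U = {O, Q, R} with f^{-1}(U) = {30} not in τ_X. Therefore f is NOT continuous.


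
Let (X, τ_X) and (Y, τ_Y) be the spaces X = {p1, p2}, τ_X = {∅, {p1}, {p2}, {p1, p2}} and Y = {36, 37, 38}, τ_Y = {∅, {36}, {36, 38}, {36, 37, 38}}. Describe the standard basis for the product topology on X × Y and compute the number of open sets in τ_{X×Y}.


Basis B = {∅ × ∅, {p1} × {36}, {p2} × {36}, {p1} × {36, 38}, {p1, p2} × {36}, {p2} × {36, 38}, {p1} × {36, 37, 38}, {p2} × {36, 37, 38}, {p1, p2} × {36, 38}, {p1, p2} × {36, 37, 38}}; |τ_{X×Y}| = 16.

Enumerate products U × V with U ∈ τ_X, V ∈ τ_Y (deduplicated):
  ∅ × ∅ = {} (∅)
  {p1} × {36} = {(p1,36)}
  {p2} × {36} = {(p2,36)}
  {p1} × {36, 38} = {(p1,36), (p1,38)}
  {p1, p2} × {36} = {(p1,36), (p2,36)}
  {p2} × {36, 38} = {(p2,36), (p2,38)}
  {p1} × {36, 37, 38} = {(p1,36), (p1,37), (p1,38)}
  {p2} × {36, 37, 38} = {(p2,36), (p2,37), (p2,38)}
  {p1, p2} × {36, 38} = {(p1,36), (p1,38), (p2,36), (p2,38)}
  {p1, p2} × {36, 37, 38} = {(p1,36), (p1,37), (p1,38), (p2,36), (p2,37), (p2,38)}
These 10 distinct sets form the basis B.
Close under arbitrary unions to get τ_{X×Y}; counting gives |τ_{X×Y}| = 16.


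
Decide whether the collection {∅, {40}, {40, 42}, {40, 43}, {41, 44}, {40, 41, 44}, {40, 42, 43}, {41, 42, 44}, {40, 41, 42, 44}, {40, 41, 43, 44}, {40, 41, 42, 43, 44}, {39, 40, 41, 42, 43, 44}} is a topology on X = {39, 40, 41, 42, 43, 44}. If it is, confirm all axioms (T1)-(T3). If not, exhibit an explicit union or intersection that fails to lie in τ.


τ is NOT a topology on X.

Axiom (T1): ∅ ∈ τ? Yes; X ∈ τ? Yes.
Axiom (T2/T3): check pairwise unions and intersections of members of τ.
Counterexample for (T3): {40, 42} ∩ {41, 42, 44} = {42} ∉ τ. Therefore τ is NOT a topology.


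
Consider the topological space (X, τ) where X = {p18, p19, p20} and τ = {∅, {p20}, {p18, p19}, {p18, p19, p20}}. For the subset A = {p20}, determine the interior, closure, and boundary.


int(A) = {p20}, cl(A) = {p20}, ∂A = ∅.

Closed sets in (X, τ) are complements of opens:
  closed(X, τ) = {∅, {p20}, {p18, p19}, {p18, p19, p20}}.
int(A) = ⋃ {U ∈ τ : U ⊆ A}. Opens contained in A: ∅, {p20}.
Taking the union of these: int(A) = {p20}.
cl(A) = ⋂ {C closed : A ⊆ C}. Closed sets containing A: {p20}, {p18, p19, p20}.
Intersecting these: cl(A) = {p20}.
∂A = cl(A) ∖ int(A) = {p20} ∖ {p20} = ∅.


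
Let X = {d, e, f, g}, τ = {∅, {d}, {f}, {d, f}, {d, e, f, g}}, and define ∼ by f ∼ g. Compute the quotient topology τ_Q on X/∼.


X/∼ = {[d], [e], [f=g]}; |τ_Q| = 3.

Equivalence classes: [d], [e], [f=g].
Quotient map π: X → X/∼ sends d ↦ [d], e ↦ [e], f ↦ [f=g], g ↦ [f=g].
For each subset V ⊆ X/∼, compute π^{-1}(V) ⊆ X and check whether π^{-1}(V) ∈ τ. V is open in τ_Q iff π^{-1}(V) ∈ τ.
  V = {}: π^{-1}(V) = ∅ ∈ τ ✓.
  V = {[d]}: π^{-1}(V) = {d} ∈ τ ✓.
  V = {[e]}: π^{-1}(V) = {e} ∉ τ ✗.
  V = {[d], [e]}: π^{-1}(V) = {d, e} ∉ τ ✗.
  V = {[f=g]}: π^{-1}(V) = {f, g} ∉ τ ✗.
  V = {[d], [f=g]}: π^{-1}(V) = {d, f, g} ∉ τ ✗.
  V = {[e], [f=g]}: π^{-1}(V) = {e, f, g} ∉ τ ✗.
  V = {[d], [e], [f=g]}: π^{-1}(V) = {d, e, f, g} ∈ τ ✓.
Open sets in the quotient: τ_Q = {{}, {[d]}, {[d], [e], [f=g]}} (3 elements).


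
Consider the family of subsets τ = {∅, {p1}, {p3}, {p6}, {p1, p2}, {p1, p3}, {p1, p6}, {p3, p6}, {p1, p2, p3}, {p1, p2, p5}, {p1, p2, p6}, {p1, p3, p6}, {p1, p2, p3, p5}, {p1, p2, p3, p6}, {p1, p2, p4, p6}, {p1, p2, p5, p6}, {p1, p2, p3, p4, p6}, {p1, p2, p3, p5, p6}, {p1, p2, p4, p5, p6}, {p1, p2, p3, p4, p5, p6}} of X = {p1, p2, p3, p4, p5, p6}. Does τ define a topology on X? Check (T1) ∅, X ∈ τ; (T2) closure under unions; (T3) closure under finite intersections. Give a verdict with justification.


τ IS a topology on X.

Axiom (T1): ∅ ∈ τ? Yes; X ∈ τ? Yes.
Axiom (T2/T3): check pairwise unions and intersections of members of τ.
All pairwise intersections and unions checked — each lies in τ. Therefore τ satisfies (T1), (T2), (T3): it IS a topology on X.


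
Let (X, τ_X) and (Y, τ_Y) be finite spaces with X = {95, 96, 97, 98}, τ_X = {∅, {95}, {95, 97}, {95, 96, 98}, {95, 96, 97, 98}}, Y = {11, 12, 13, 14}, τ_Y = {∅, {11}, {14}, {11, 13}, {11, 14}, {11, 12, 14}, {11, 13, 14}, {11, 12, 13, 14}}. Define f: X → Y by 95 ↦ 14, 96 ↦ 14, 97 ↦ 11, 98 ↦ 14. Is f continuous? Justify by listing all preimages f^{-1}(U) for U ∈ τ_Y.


f is NOT continuous.

Compute f^{-1}(U) for each U ∈ τ_Y:
  U = ∅: f^{-1}(U) = ∅ ∈ τ_X ✓.
  U = {11}: f^{-1}(U) = {97} ∉ τ_X ✗.
  U = {14}: f^{-1}(U) = {95, 96, 98} ∈ τ_X ✓.
  U = {11, 13}: f^{-1}(U) = {97} ∉ τ_X ✗.
  U = {11, 14}: f^{-1}(U) = {95, 96, 97, 98} ∈ τ_X ✓.
  U = {11, 12, 14}: f^{-1}(U) = {95, 96, 97, 98} ∈ τ_X ✓.
  U = {11, 13, 14}: f^{-1}(U) = {95, 96, 97, 98} ∈ τ_X ✓.
  U = {11, 12, 13, 14}: f^{-1}(U) = {95, 96, 97, 98} ∈ τ_X ✓.
Found U = {11} with f^{-1}(U) = {97} not in τ_X. Therefore f is NOT continuous.


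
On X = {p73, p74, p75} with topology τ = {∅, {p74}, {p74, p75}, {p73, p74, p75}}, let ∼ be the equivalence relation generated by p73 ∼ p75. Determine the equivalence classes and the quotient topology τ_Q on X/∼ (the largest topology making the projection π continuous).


X/∼ = {[p73=p75], [p74]}; |τ_Q| = 3.

Equivalence classes: [p73=p75], [p74].
Quotient map π: X → X/∼ sends p73 ↦ [p73=p75], p74 ↦ [p74], p75 ↦ [p73=p75].
For each subset V ⊆ X/∼, compute π^{-1}(V) ⊆ X and check whether π^{-1}(V) ∈ τ. V is open in τ_Q iff π^{-1}(V) ∈ τ.
  V = {}: π^{-1}(V) = ∅ ∈ τ ✓.
  V = {[p73=p75]}: π^{-1}(V) = {p73, p75} ∉ τ ✗.
  V = {[p74]}: π^{-1}(V) = {p74} ∈ τ ✓.
  V = {[p73=p75], [p74]}: π^{-1}(V) = {p73, p74, p75} ∈ τ ✓.
Open sets in the quotient: τ_Q = {{}, {[p74]}, {[p73=p75], [p74]}} (3 elements).


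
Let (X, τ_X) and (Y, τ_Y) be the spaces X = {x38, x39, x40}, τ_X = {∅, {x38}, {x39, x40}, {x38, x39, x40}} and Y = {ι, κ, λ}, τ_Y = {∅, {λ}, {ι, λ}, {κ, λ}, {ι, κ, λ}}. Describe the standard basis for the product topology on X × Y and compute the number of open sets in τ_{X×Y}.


Basis B = {∅ × ∅, {x38} × {λ}, {x38} × {ι, λ}, {x38} × {κ, λ}, {x39, x40} × {λ}, {x38} × {ι, κ, λ}, {x38, x39, x40} × {λ}, {x39, x40} × {ι, λ}, {x39, x40} × {κ, λ}, {x38, x39, x40} × {ι, λ}, {x38, x39, x40} × {κ, λ}, {x39, x40} × {ι, κ, λ}, {x38, x39, x40} × {ι, κ, λ}}; |τ_{X×Y}| = 25.

Enumerate products U × V with U ∈ τ_X, V ∈ τ_Y (deduplicated):
  ∅ × ∅ = {} (∅)
  {x38} × {λ} = {(x38,λ)}
  {x38} × {ι, λ} = {(x38,ι), (x38,λ)}
  {x38} × {κ, λ} = {(x38,κ), (x38,λ)}
  {x39, x40} × {λ} = {(x39,λ), (x40,λ)}
  {x38} × {ι, κ, λ} = {(x38,ι), (x38,κ), (x38,λ)}
  {x38, x39, x40} × {λ} = {(x38,λ), (x39,λ), (x40,λ)}
  {x39, x40} × {ι, λ} = {(x39,ι), (x39,λ), (x40,ι), (x40,λ)}
  {x39, x40} × {κ, λ} = {(x39,κ), (x39,λ), (x40,κ), (x40,λ)}
  {x38, x39, x40} × {ι, λ} = {(x38,ι), (x38,λ), (x39,ι), (x39,λ), (x40,ι), (x40,λ)}
  {x38, x39, x40} × {κ, λ} = {(x38,κ), (x38,λ), (x39,κ), (x39,λ), (x40,κ), (x40,λ)}
  {x39, x40} × {ι, κ, λ} = {(x39,ι), (x39,κ), (x39,λ), (x40,ι), (x40,κ), (x40,λ)}
  {x38, x39, x40} × {ι, κ, λ} = {(x38,ι), (x38,κ), (x38,λ), (x39,ι), (x39,κ), (x39,λ), (x40,ι), (x40,κ), (x40,λ)}
These 13 distinct sets form the basis B.
Close under arbitrary unions to get τ_{X×Y}; counting gives |τ_{X×Y}| = 25.


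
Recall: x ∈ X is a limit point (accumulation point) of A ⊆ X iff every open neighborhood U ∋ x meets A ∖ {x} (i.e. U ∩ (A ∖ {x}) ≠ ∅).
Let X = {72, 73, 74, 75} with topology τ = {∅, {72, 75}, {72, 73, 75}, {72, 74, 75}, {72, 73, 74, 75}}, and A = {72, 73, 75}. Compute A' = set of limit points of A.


A' = {72, 73, 74, 75}

For each x ∈ X, list the open sets U ∈ τ with x ∈ U, then check whether U ∩ (A ∖ {x}) ≠ ∅ for every such U.
  x = 72: opens ∋ x are {72, 75}, {72, 73, 75}, {72, 74, 75}, {72, 73, 74, 75}; each meets A ∖ {72}, so x IS a limit point.
  x = 73: opens ∋ x are {72, 73, 75}, {72, 73, 74, 75}; each meets A ∖ {73}, so x IS a limit point.
  x = 74: opens ∋ x are {72, 74, 75}, {72, 73, 74, 75}; each meets A ∖ {74}, so x IS a limit point.
  x = 75: opens ∋ x are {72, 75}, {72, 73, 75}, {72, 74, 75}, {72, 73, 74, 75}; each meets A ∖ {75}, so x IS a limit point.
Collecting: A' = {72, 73, 74, 75}.


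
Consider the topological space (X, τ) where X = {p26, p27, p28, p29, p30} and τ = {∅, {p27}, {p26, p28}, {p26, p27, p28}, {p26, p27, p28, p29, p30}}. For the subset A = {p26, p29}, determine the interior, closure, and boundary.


int(A) = ∅, cl(A) = {p26, p28, p29, p30}, ∂A = {p26, p28, p29, p30}.

Closed sets in (X, τ) are complements of opens:
  closed(X, τ) = {∅, {p29, p30}, {p27, p29, p30}, {p26, p28, p29, p30}, {p26, p27, p28, p29, p30}}.
int(A) = ⋃ {U ∈ τ : U ⊆ A}. Opens contained in A: ∅.
Taking the union of these: int(A) = ∅.
cl(A) = ⋂ {C closed : A ⊆ C}. Closed sets containing A: {p26, p28, p29, p30}, {p26, p27, p28, p29, p30}.
Intersecting these: cl(A) = {p26, p28, p29, p30}.
∂A = cl(A) ∖ int(A) = {p26, p28, p29, p30} ∖ ∅ = {p26, p28, p29, p30}.


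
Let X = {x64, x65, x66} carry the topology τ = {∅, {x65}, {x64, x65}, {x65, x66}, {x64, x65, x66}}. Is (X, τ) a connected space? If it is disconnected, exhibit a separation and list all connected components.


(X, τ) is connected.

Find clopen sets (U ∈ τ with X ∖ U ∈ τ):
  U = ∅, X ∖ U = {x64, x65, x66} — both open, so U is clopen.
  U = {x64, x65, x66}, X ∖ U = ∅ — both open, so U is clopen.
Only trivial clopens (∅ and X) exist, so (X, τ) is connected.
Compute connected components by grouping points that agree on all clopens:
  component: {x64, x65, x66}


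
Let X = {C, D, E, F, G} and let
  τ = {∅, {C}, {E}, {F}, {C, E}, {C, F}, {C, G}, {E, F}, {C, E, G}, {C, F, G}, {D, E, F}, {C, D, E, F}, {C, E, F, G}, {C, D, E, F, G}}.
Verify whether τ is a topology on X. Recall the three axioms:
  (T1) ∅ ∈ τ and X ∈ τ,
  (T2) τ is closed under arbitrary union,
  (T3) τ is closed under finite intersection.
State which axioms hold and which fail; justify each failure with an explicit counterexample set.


τ is NOT a topology on X.

Axiom (T1): ∅ ∈ τ? Yes; X ∈ τ? Yes.
Axiom (T2/T3): check pairwise unions and intersections of members of τ.
Counterexample for (T2): {C} ∪ {E, F} = {C, E, F} ∉ τ. Therefore τ is NOT a topology.


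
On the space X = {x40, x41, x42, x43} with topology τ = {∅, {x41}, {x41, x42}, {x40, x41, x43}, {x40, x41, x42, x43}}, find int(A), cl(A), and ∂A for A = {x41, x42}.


int(A) = {x41, x42}, cl(A) = {x40, x41, x42, x43}, ∂A = {x40, x43}.

Closed sets in (X, τ) are complements of opens:
  closed(X, τ) = {∅, {x42}, {x40, x43}, {x40, x42, x43}, {x40, x41, x42, x43}}.
int(A) = ⋃ {U ∈ τ : U ⊆ A}. Opens contained in A: ∅, {x41}, {x41, x42}.
Taking the union of these: int(A) = {x41, x42}.
cl(A) = ⋂ {C closed : A ⊆ C}. Closed sets containing A: {x40, x41, x42, x43}.
Intersecting these: cl(A) = {x40, x41, x42, x43}.
∂A = cl(A) ∖ int(A) = {x40, x41, x42, x43} ∖ {x41, x42} = {x40, x43}.


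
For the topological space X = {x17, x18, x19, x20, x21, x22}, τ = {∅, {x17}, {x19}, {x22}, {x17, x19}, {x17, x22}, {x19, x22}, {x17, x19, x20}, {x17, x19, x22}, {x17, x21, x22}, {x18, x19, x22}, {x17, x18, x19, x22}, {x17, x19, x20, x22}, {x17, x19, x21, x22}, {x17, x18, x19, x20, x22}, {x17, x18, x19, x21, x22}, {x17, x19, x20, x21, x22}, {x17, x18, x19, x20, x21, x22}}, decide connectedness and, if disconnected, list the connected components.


(X, τ) is connected.

Find clopen sets (U ∈ τ with X ∖ U ∈ τ):
  U = ∅, X ∖ U = {x17, x18, x19, x20, x21, x22} — both open, so U is clopen.
  U = {x17, x18, x19, x20, x21, x22}, X ∖ U = ∅ — both open, so U is clopen.
Only trivial clopens (∅ and X) exist, so (X, τ) is connected.
Compute connected components by grouping points that agree on all clopens:
  component: {x17, x18, x19, x20, x21, x22}


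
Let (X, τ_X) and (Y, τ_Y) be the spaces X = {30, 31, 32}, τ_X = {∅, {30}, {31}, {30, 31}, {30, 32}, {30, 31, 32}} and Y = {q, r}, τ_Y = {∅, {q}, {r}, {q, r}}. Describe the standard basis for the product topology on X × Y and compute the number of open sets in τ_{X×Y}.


Basis B = {∅ × ∅, {30} × {q}, {30} × {r}, {31} × {q}, {31} × {r}, {30} × {q, r}, {30, 31} × {q}, {30, 32} × {q}, {30, 31} × {r}, {30, 32} × {r}, {31} × {q, r}, {30, 31, 32} × {q}, {30, 31, 32} × {r}, {30, 31} × {q, r}, {30, 32} × {q, r}, {30, 31, 32} × {q, r}}; |τ_{X×Y}| = 36.

Enumerate products U × V with U ∈ τ_X, V ∈ τ_Y (deduplicated):
  ∅ × ∅ = {} (∅)
  {30} × {q} = {(30,q)}
  {30} × {r} = {(30,r)}
  {31} × {q} = {(31,q)}
  {31} × {r} = {(31,r)}
  {30} × {q, r} = {(30,q), (30,r)}
  {30, 31} × {q} = {(30,q), (31,q)}
  {30, 32} × {q} = {(30,q), (32,q)}
  {30, 31} × {r} = {(30,r), (31,r)}
  {30, 32} × {r} = {(30,r), (32,r)}
  {31} × {q, r} = {(31,q), (31,r)}
  {30, 31, 32} × {q} = {(30,q), (31,q), (32,q)}
  {30, 31, 32} × {r} = {(30,r), (31,r), (32,r)}
  {30, 31} × {q, r} = {(30,q), (30,r), (31,q), (31,r)}
  {30, 32} × {q, r} = {(30,q), (30,r), (32,q), (32,r)}
  {30, 31, 32} × {q, r} = {(30,q), (30,r), (31,q), (31,r), (32,q), (32,r)}
These 16 distinct sets form the basis B.
Close under arbitrary unions to get τ_{X×Y}; counting gives |τ_{X×Y}| = 36.


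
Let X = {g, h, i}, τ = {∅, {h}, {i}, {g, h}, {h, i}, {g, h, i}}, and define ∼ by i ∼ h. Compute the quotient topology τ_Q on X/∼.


X/∼ = {[g], [h=i]}; |τ_Q| = 3.

Equivalence classes: [g], [h=i].
Quotient map π: X → X/∼ sends g ↦ [g], h ↦ [h=i], i ↦ [h=i].
For each subset V ⊆ X/∼, compute π^{-1}(V) ⊆ X and check whether π^{-1}(V) ∈ τ. V is open in τ_Q iff π^{-1}(V) ∈ τ.
  V = {}: π^{-1}(V) = ∅ ∈ τ ✓.
  V = {[g]}: π^{-1}(V) = {g} ∉ τ ✗.
  V = {[h=i]}: π^{-1}(V) = {h, i} ∈ τ ✓.
  V = {[g], [h=i]}: π^{-1}(V) = {g, h, i} ∈ τ ✓.
Open sets in the quotient: τ_Q = {{}, {[h=i]}, {[g], [h=i]}} (3 elements).


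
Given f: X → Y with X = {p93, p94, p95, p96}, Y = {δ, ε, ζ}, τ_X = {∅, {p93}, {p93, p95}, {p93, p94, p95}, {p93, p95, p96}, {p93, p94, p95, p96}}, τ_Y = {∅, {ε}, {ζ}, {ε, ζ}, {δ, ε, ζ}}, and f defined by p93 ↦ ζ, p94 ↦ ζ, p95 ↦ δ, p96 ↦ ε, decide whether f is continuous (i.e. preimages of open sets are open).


f is NOT continuous.

Compute f^{-1}(U) for each U ∈ τ_Y:
  U = ∅: f^{-1}(U) = ∅ ∈ τ_X ✓.
  U = {ε}: f^{-1}(U) = {p96} ∉ τ_X ✗.
  U = {ζ}: f^{-1}(U) = {p93, p94} ∉ τ_X ✗.
  U = {ε, ζ}: f^{-1}(U) = {p93, p94, p96} ∉ τ_X ✗.
  U = {δ, ε, ζ}: f^{-1}(U) = {p93, p94, p95, p96} ∈ τ_X ✓.
Found U = {ε} with f^{-1}(U) = {p96} not in τ_X. Therefore f is NOT continuous.


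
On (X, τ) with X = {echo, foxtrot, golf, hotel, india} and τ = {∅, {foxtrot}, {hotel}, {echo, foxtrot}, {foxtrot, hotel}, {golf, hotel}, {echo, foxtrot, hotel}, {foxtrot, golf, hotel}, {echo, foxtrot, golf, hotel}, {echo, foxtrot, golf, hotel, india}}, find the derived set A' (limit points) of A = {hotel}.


A' = {golf, india}

For each x ∈ X, list the open sets U ∈ τ with x ∈ U, then check whether U ∩ (A ∖ {x}) ≠ ∅ for every such U.
  x = echo: open {echo, foxtrot} ∋ x has {echo, foxtrot} ∩ (A ∖ {echo}) = ∅, so x is NOT a limit point.
  x = foxtrot: open {foxtrot} ∋ x has {foxtrot} ∩ (A ∖ {foxtrot}) = ∅, so x is NOT a limit point.
  x = golf: opens ∋ x are {golf, hotel}, {foxtrot, golf, hotel}, {echo, foxtrot, golf, hotel}, {echo, foxtrot, golf, hotel, india}; each meets A ∖ {golf}, so x IS a limit point.
  x = hotel: open {hotel} ∋ x has {hotel} ∩ (A ∖ {hotel}) = ∅, so x is NOT a limit point.
  x = india: opens ∋ x are {echo, foxtrot, golf, hotel, india}; each meets A ∖ {india}, so x IS a limit point.
Collecting: A' = {golf, india}.


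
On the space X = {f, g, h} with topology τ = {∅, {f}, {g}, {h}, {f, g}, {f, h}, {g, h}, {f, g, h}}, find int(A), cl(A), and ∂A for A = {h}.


int(A) = {h}, cl(A) = {h}, ∂A = ∅.

Closed sets in (X, τ) are complements of opens:
  closed(X, τ) = {∅, {f}, {g}, {h}, {f, g}, {f, h}, {g, h}, {f, g, h}}.
int(A) = ⋃ {U ∈ τ : U ⊆ A}. Opens contained in A: ∅, {h}.
Taking the union of these: int(A) = {h}.
cl(A) = ⋂ {C closed : A ⊆ C}. Closed sets containing A: {h}, {f, h}, {g, h}, {f, g, h}.
Intersecting these: cl(A) = {h}.
∂A = cl(A) ∖ int(A) = {h} ∖ {h} = ∅.


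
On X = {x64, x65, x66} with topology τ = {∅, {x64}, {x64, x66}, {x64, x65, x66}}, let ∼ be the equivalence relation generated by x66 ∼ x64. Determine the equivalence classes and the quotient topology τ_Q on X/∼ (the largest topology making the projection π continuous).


X/∼ = {[x64=x66], [x65]}; |τ_Q| = 3.

Equivalence classes: [x64=x66], [x65].
Quotient map π: X → X/∼ sends x64 ↦ [x64=x66], x65 ↦ [x65], x66 ↦ [x64=x66].
For each subset V ⊆ X/∼, compute π^{-1}(V) ⊆ X and check whether π^{-1}(V) ∈ τ. V is open in τ_Q iff π^{-1}(V) ∈ τ.
  V = {}: π^{-1}(V) = ∅ ∈ τ ✓.
  V = {[x64=x66]}: π^{-1}(V) = {x64, x66} ∈ τ ✓.
  V = {[x65]}: π^{-1}(V) = {x65} ∉ τ ✗.
  V = {[x64=x66], [x65]}: π^{-1}(V) = {x64, x65, x66} ∈ τ ✓.
Open sets in the quotient: τ_Q = {{}, {[x64=x66]}, {[x64=x66], [x65]}} (3 elements).


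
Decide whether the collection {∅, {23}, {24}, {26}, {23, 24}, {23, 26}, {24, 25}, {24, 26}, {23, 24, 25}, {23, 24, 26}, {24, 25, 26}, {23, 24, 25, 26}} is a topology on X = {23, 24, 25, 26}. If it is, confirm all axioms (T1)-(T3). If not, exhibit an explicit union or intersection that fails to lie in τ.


τ IS a topology on X.

Axiom (T1): ∅ ∈ τ? Yes; X ∈ τ? Yes.
Axiom (T2/T3): check pairwise unions and intersections of members of τ.
All pairwise intersections and unions checked — each lies in τ. Therefore τ satisfies (T1), (T2), (T3): it IS a topology on X.


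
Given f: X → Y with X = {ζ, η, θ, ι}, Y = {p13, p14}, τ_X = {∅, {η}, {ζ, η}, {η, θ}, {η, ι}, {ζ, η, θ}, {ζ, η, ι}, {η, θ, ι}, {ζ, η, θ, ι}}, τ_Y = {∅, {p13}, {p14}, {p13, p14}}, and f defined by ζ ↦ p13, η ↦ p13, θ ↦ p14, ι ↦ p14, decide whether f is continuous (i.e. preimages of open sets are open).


f is NOT continuous.

Compute f^{-1}(U) for each U ∈ τ_Y:
  U = ∅: f^{-1}(U) = ∅ ∈ τ_X ✓.
  U = {p13}: f^{-1}(U) = {ζ, η} ∈ τ_X ✓.
  U = {p14}: f^{-1}(U) = {θ, ι} ∉ τ_X ✗.
  U = {p13, p14}: f^{-1}(U) = {ζ, η, θ, ι} ∈ τ_X ✓.
Found U = {p14} with f^{-1}(U) = {θ, ι} not in τ_X. Therefore f is NOT continuous.


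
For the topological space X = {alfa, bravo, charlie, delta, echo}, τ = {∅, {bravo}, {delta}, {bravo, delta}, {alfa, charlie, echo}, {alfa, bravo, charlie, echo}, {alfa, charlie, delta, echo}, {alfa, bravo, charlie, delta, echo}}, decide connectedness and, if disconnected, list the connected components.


(X, τ) is disconnected; components = [{bravo}, {delta}, {alfa, charlie, echo}].

Find clopen sets (U ∈ τ with X ∖ U ∈ τ):
  U = ∅, X ∖ U = {alfa, bravo, charlie, delta, echo} — both open, so U is clopen.
  U = {bravo}, X ∖ U = {alfa, charlie, delta, echo} — both open, so U is clopen.
  U = {delta}, X ∖ U = {alfa, bravo, charlie, echo} — both open, so U is clopen.
  U = {bravo, delta}, X ∖ U = {alfa, charlie, echo} — both open, so U is clopen.
  U = {alfa, charlie, echo}, X ∖ U = {bravo, delta} — both open, so U is clopen.
  U = {alfa, bravo, charlie, echo}, X ∖ U = {delta} — both open, so U is clopen.
  U = {alfa, charlie, delta, echo}, X ∖ U = {bravo} — both open, so U is clopen.
  U = {alfa, bravo, charlie, delta, echo}, X ∖ U = ∅ — both open, so U is clopen.
Nontrivial clopen(s) exist: e.g. {alfa, charlie, delta, echo}. So (X, τ) is disconnected.
Compute connected components by grouping points that agree on all clopens:
  component: {bravo}
  component: {delta}
  component: {alfa, charlie, echo}


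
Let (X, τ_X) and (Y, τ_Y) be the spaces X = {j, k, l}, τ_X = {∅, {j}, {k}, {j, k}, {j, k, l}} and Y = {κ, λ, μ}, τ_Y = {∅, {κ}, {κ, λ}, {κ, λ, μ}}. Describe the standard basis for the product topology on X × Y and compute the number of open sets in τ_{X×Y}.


Basis B = {∅ × ∅, {j} × {κ}, {k} × {κ}, {j} × {κ, λ}, {j, k} × {κ}, {k} × {κ, λ}, {j} × {κ, λ, μ}, {j, k, l} × {κ}, {k} × {κ, λ, μ}, {j, k} × {κ, λ}, {j, k} × {κ, λ, μ}, {j, k, l} × {κ, λ}, {j, k, l} × {κ, λ, μ}}; |τ_{X×Y}| = 30.

Enumerate products U × V with U ∈ τ_X, V ∈ τ_Y (deduplicated):
  ∅ × ∅ = {} (∅)
  {j} × {κ} = {(j,κ)}
  {k} × {κ} = {(k,κ)}
  {j} × {κ, λ} = {(j,κ), (j,λ)}
  {j, k} × {κ} = {(j,κ), (k,κ)}
  {k} × {κ, λ} = {(k,κ), (k,λ)}
  {j} × {κ, λ, μ} = {(j,κ), (j,λ), (j,μ)}
  {j, k, l} × {κ} = {(j,κ), (k,κ), (l,κ)}
  {k} × {κ, λ, μ} = {(k,κ), (k,λ), (k,μ)}
  {j, k} × {κ, λ} = {(j,κ), (j,λ), (k,κ), (k,λ)}
  {j, k} × {κ, λ, μ} = {(j,κ), (j,λ), (j,μ), (k,κ), (k,λ), (k,μ)}
  {j, k, l} × {κ, λ} = {(j,κ), (j,λ), (k,κ), (k,λ), (l,κ), (l,λ)}
  {j, k, l} × {κ, λ, μ} = {(j,κ), (j,λ), (j,μ), (k,κ), (k,λ), (k,μ), (l,κ), (l,λ), (l,μ)}
These 13 distinct sets form the basis B.
Close under arbitrary unions to get τ_{X×Y}; counting gives |τ_{X×Y}| = 30.


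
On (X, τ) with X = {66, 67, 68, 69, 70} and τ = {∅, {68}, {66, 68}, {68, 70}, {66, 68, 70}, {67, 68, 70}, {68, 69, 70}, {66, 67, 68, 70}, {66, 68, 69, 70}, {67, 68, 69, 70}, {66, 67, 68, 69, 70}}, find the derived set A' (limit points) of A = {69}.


A' = ∅

For each x ∈ X, list the open sets U ∈ τ with x ∈ U, then check whether U ∩ (A ∖ {x}) ≠ ∅ for every such U.
  x = 66: open {66, 68} ∋ x has {66, 68} ∩ (A ∖ {66}) = ∅, so x is NOT a limit point.
  x = 67: open {67, 68, 70} ∋ x has {67, 68, 70} ∩ (A ∖ {67}) = ∅, so x is NOT a limit point.
  x = 68: open {68} ∋ x has {68} ∩ (A ∖ {68}) = ∅, so x is NOT a limit point.
  x = 69: open {68, 69, 70} ∋ x has {68, 69, 70} ∩ (A ∖ {69}) = ∅, so x is NOT a limit point.
  x = 70: open {68, 70} ∋ x has {68, 70} ∩ (A ∖ {70}) = ∅, so x is NOT a limit point.
Collecting: A' = ∅.


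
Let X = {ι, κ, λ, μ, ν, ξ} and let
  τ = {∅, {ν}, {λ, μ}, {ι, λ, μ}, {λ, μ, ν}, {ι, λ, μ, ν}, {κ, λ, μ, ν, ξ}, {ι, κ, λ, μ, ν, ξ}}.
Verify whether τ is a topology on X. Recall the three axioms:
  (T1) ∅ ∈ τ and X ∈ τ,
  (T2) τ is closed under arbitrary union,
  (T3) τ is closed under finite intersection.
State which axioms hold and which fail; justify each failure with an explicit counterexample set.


τ IS a topology on X.

Axiom (T1): ∅ ∈ τ? Yes; X ∈ τ? Yes.
Axiom (T2/T3): check pairwise unions and intersections of members of τ.
All pairwise intersections and unions checked — each lies in τ. Therefore τ satisfies (T1), (T2), (T3): it IS a topology on X.


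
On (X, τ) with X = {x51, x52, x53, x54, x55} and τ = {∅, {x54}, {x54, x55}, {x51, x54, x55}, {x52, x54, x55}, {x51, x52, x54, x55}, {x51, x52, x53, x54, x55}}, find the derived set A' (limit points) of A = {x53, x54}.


A' = {x51, x52, x53, x55}

For each x ∈ X, list the open sets U ∈ τ with x ∈ U, then check whether U ∩ (A ∖ {x}) ≠ ∅ for every such U.
  x = x51: opens ∋ x are {x51, x54, x55}, {x51, x52, x54, x55}, {x51, x52, x53, x54, x55}; each meets A ∖ {x51}, so x IS a limit point.
  x = x52: opens ∋ x are {x52, x54, x55}, {x51, x52, x54, x55}, {x51, x52, x53, x54, x55}; each meets A ∖ {x52}, so x IS a limit point.
  x = x53: opens ∋ x are {x51, x52, x53, x54, x55}; each meets A ∖ {x53}, so x IS a limit point.
  x = x54: open {x54} ∋ x has {x54} ∩ (A ∖ {x54}) = ∅, so x is NOT a limit point.
  x = x55: opens ∋ x are {x54, x55}, {x51, x54, x55}, {x52, x54, x55}, {x51, x52, x54, x55}, {x51, x52, x53, x54, x55}; each meets A ∖ {x55}, so x IS a limit point.
Collecting: A' = {x51, x52, x53, x55}.


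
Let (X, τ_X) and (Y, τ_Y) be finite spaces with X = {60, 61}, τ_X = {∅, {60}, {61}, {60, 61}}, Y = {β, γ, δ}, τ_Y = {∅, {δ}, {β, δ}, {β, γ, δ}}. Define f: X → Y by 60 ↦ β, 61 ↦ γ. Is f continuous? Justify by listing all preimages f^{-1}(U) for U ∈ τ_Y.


f IS continuous.

Compute f^{-1}(U) for each U ∈ τ_Y:
  U = ∅: f^{-1}(U) = ∅ ∈ τ_X ✓.
  U = {δ}: f^{-1}(U) = ∅ ∈ τ_X ✓.
  U = {β, δ}: f^{-1}(U) = {60} ∈ τ_X ✓.
  U = {β, γ, δ}: f^{-1}(U) = {60, 61} ∈ τ_X ✓.
Every preimage lies in τ_X, so f IS continuous.


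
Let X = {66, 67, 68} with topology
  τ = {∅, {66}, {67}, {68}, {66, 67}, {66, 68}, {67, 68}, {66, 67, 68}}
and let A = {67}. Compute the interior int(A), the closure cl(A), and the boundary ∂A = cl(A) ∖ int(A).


int(A) = {67}, cl(A) = {67}, ∂A = ∅.

Closed sets in (X, τ) are complements of opens:
  closed(X, τ) = {∅, {66}, {67}, {68}, {66, 67}, {66, 68}, {67, 68}, {66, 67, 68}}.
int(A) = ⋃ {U ∈ τ : U ⊆ A}. Opens contained in A: ∅, {67}.
Taking the union of these: int(A) = {67}.
cl(A) = ⋂ {C closed : A ⊆ C}. Closed sets containing A: {67}, {66, 67}, {67, 68}, {66, 67, 68}.
Intersecting these: cl(A) = {67}.
∂A = cl(A) ∖ int(A) = {67} ∖ {67} = ∅.


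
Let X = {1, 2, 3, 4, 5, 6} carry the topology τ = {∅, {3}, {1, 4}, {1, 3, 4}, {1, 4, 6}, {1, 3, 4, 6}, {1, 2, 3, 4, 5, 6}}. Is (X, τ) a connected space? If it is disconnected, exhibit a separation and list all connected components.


(X, τ) is connected.

Find clopen sets (U ∈ τ with X ∖ U ∈ τ):
  U = ∅, X ∖ U = {1, 2, 3, 4, 5, 6} — both open, so U is clopen.
  U = {1, 2, 3, 4, 5, 6}, X ∖ U = ∅ — both open, so U is clopen.
Only trivial clopens (∅ and X) exist, so (X, τ) is connected.
Compute connected components by grouping points that agree on all clopens:
  component: {1, 2, 3, 4, 5, 6}


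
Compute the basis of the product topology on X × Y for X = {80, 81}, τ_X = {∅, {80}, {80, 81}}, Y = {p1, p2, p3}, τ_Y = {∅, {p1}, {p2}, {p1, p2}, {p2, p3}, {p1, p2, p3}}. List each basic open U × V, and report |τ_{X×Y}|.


Basis B = {∅ × ∅, {80} × {p1}, {80} × {p2}, {80} × {p1, p2}, {80, 81} × {p1}, {80} × {p2, p3}, {80, 81} × {p2}, {80} × {p1, p2, p3}, {80, 81} × {p1, p2}, {80, 81} × {p2, p3}, {80, 81} × {p1, p2, p3}}; |τ_{X×Y}| = 18.

Enumerate products U × V with U ∈ τ_X, V ∈ τ_Y (deduplicated):
  ∅ × ∅ = {} (∅)
  {80} × {p1} = {(80,p1)}
  {80} × {p2} = {(80,p2)}
  {80} × {p1, p2} = {(80,p1), (80,p2)}
  {80, 81} × {p1} = {(80,p1), (81,p1)}
  {80} × {p2, p3} = {(80,p2), (80,p3)}
  {80, 81} × {p2} = {(80,p2), (81,p2)}
  {80} × {p1, p2, p3} = {(80,p1), (80,p2), (80,p3)}
  {80, 81} × {p1, p2} = {(80,p1), (80,p2), (81,p1), (81,p2)}
  {80, 81} × {p2, p3} = {(80,p2), (80,p3), (81,p2), (81,p3)}
  {80, 81} × {p1, p2, p3} = {(80,p1), (80,p2), (80,p3), (81,p1), (81,p2), (81,p3)}
These 11 distinct sets form the basis B.
Close under arbitrary unions to get τ_{X×Y}; counting gives |τ_{X×Y}| = 18.


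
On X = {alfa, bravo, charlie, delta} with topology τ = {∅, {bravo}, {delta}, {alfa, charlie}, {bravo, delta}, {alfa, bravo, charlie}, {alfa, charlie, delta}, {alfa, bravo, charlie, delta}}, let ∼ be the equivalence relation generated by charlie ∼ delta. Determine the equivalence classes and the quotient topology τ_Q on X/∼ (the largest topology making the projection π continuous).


X/∼ = {[alfa], [bravo], [charlie=delta]}; |τ_Q| = 4.

Equivalence classes: [alfa], [bravo], [charlie=delta].
Quotient map π: X → X/∼ sends alfa ↦ [alfa], bravo ↦ [bravo], charlie ↦ [charlie=delta], delta ↦ [charlie=delta].
For each subset V ⊆ X/∼, compute π^{-1}(V) ⊆ X and check whether π^{-1}(V) ∈ τ. V is open in τ_Q iff π^{-1}(V) ∈ τ.
  V = {}: π^{-1}(V) = ∅ ∈ τ ✓.
  V = {[alfa]}: π^{-1}(V) = {alfa} ∉ τ ✗.
  V = {[bravo]}: π^{-1}(V) = {bravo} ∈ τ ✓.
  V = {[alfa], [bravo]}: π^{-1}(V) = {alfa, bravo} ∉ τ ✗.
  V = {[charlie=delta]}: π^{-1}(V) = {charlie, delta} ∉ τ ✗.
  V = {[alfa], [charlie=delta]}: π^{-1}(V) = {alfa, charlie, delta} ∈ τ ✓.
  V = {[bravo], [charlie=delta]}: π^{-1}(V) = {bravo, charlie, delta} ∉ τ ✗.
  V = {[alfa], [bravo], [charlie=delta]}: π^{-1}(V) = {alfa, bravo, charlie, delta} ∈ τ ✓.
Open sets in the quotient: τ_Q = {{}, {[bravo]}, {[alfa], [charlie=delta]}, {[alfa], [bravo], [charlie=delta]}} (4 elements).


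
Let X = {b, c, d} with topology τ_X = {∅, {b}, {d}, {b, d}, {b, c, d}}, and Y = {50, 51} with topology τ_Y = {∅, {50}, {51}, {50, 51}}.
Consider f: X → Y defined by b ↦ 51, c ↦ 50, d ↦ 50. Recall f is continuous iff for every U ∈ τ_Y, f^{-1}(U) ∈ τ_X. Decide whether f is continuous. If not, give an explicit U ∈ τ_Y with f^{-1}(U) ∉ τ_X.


f is NOT continuous.

Compute f^{-1}(U) for each U ∈ τ_Y:
  U = ∅: f^{-1}(U) = ∅ ∈ τ_X ✓.
  U = {50}: f^{-1}(U) = {c, d} ∉ τ_X ✗.
  U = {51}: f^{-1}(U) = {b} ∈ τ_X ✓.
  U = {50, 51}: f^{-1}(U) = {b, c, d} ∈ τ_X ✓.
Found U = {50} with f^{-1}(U) = {c, d} not in τ_X. Therefore f is NOT continuous.


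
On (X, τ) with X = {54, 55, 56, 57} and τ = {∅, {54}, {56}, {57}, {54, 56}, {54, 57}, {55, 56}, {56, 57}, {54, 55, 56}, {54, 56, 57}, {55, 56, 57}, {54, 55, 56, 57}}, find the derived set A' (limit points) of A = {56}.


A' = {55}

For each x ∈ X, list the open sets U ∈ τ with x ∈ U, then check whether U ∩ (A ∖ {x}) ≠ ∅ for every such U.
  x = 54: open {54} ∋ x has {54} ∩ (A ∖ {54}) = ∅, so x is NOT a limit point.
  x = 55: opens ∋ x are {55, 56}, {54, 55, 56}, {55, 56, 57}, {54, 55, 56, 57}; each meets A ∖ {55}, so x IS a limit point.
  x = 56: open {56} ∋ x has {56} ∩ (A ∖ {56}) = ∅, so x is NOT a limit point.
  x = 57: open {57} ∋ x has {57} ∩ (A ∖ {57}) = ∅, so x is NOT a limit point.
Collecting: A' = {55}.


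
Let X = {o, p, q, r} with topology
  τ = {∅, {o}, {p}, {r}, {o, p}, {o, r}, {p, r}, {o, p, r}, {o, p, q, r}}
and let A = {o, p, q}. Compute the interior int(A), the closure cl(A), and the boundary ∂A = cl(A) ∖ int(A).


int(A) = {o, p}, cl(A) = {o, p, q}, ∂A = {q}.

Closed sets in (X, τ) are complements of opens:
  closed(X, τ) = {∅, {q}, {o, q}, {p, q}, {q, r}, {o, p, q}, {o, q, r}, {p, q, r}, {o, p, q, r}}.
int(A) = ⋃ {U ∈ τ : U ⊆ A}. Opens contained in A: ∅, {o}, {p}, {o, p}.
Taking the union of these: int(A) = {o, p}.
cl(A) = ⋂ {C closed : A ⊆ C}. Closed sets containing A: {o, p, q}, {o, p, q, r}.
Intersecting these: cl(A) = {o, p, q}.
∂A = cl(A) ∖ int(A) = {o, p, q} ∖ {o, p} = {q}.


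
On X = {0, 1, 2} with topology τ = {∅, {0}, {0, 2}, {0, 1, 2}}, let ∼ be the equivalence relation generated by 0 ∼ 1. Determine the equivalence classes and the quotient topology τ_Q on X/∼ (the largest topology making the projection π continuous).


X/∼ = {[0=1], [2]}; |τ_Q| = 2.

Equivalence classes: [0=1], [2].
Quotient map π: X → X/∼ sends 0 ↦ [0=1], 1 ↦ [0=1], 2 ↦ [2].
For each subset V ⊆ X/∼, compute π^{-1}(V) ⊆ X and check whether π^{-1}(V) ∈ τ. V is open in τ_Q iff π^{-1}(V) ∈ τ.
  V = {}: π^{-1}(V) = ∅ ∈ τ ✓.
  V = {[0=1]}: π^{-1}(V) = {0, 1} ∉ τ ✗.
  V = {[2]}: π^{-1}(V) = {2} ∉ τ ✗.
  V = {[0=1], [2]}: π^{-1}(V) = {0, 1, 2} ∈ τ ✓.
Open sets in the quotient: τ_Q = {{}, {[0=1], [2]}} (2 elements).


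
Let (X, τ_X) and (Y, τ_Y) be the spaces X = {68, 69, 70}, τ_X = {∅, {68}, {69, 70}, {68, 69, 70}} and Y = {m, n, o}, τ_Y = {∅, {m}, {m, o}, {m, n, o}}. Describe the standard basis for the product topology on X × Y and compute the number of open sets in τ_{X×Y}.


Basis B = {∅ × ∅, {68} × {m}, {68} × {m, o}, {69, 70} × {m}, {68} × {m, n, o}, {68, 69, 70} × {m}, {69, 70} × {m, o}, {68, 69, 70} × {m, o}, {69, 70} × {m, n, o}, {68, 69, 70} × {m, n, o}}; |τ_{X×Y}| = 16.

Enumerate products U × V with U ∈ τ_X, V ∈ τ_Y (deduplicated):
  ∅ × ∅ = {} (∅)
  {68} × {m} = {(68,m)}
  {68} × {m, o} = {(68,m), (68,o)}
  {69, 70} × {m} = {(69,m), (70,m)}
  {68} × {m, n, o} = {(68,m), (68,n), (68,o)}
  {68, 69, 70} × {m} = {(68,m), (69,m), (70,m)}
  {69, 70} × {m, o} = {(69,m), (69,o), (70,m), (70,o)}
  {68, 69, 70} × {m, o} = {(68,m), (68,o), (69,m), (69,o), (70,m), (70,o)}
  {69, 70} × {m, n, o} = {(69,m), (69,n), (69,o), (70,m), (70,n), (70,o)}
  {68, 69, 70} × {m, n, o} = {(68,m), (68,n), (68,o), (69,m), (69,n), (69,o), (70,m), (70,n), (70,o)}
These 10 distinct sets form the basis B.
Close under arbitrary unions to get τ_{X×Y}; counting gives |τ_{X×Y}| = 16.


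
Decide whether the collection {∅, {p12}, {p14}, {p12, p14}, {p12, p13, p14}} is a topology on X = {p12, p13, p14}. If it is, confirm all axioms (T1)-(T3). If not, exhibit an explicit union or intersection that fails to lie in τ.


τ IS a topology on X.

Axiom (T1): ∅ ∈ τ? Yes; X ∈ τ? Yes.
Axiom (T2/T3): check pairwise unions and intersections of members of τ.
All pairwise intersections and unions checked — each lies in τ. Therefore τ satisfies (T1), (T2), (T3): it IS a topology on X.


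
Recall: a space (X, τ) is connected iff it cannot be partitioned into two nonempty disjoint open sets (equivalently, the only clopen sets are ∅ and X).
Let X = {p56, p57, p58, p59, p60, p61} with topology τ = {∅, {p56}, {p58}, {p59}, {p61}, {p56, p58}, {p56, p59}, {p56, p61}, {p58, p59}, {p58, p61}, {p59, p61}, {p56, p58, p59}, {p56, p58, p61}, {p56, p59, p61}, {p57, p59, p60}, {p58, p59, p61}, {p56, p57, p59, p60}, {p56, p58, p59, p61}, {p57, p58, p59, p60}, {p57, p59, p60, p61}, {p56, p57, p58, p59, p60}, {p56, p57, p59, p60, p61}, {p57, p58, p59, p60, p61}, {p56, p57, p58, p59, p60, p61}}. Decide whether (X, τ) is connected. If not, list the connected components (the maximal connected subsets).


(X, τ) is disconnected; components = [{p56}, {p58}, {p61}, {p57, p59, p60}].

Find clopen sets (U ∈ τ with X ∖ U ∈ τ):
  U = ∅, X ∖ U = {p56, p57, p58, p59, p60, p61} — both open, so U is clopen.
  U = {p56}, X ∖ U = {p57, p58, p59, p60, p61} — both open, so U is clopen.
  U = {p58}, X ∖ U = {p56, p57, p59, p60, p61} — both open, so U is clopen.
  U = {p61}, X ∖ U = {p56, p57, p58, p59, p60} — both open, so U is clopen.
  U = {p56, p58}, X ∖ U = {p57, p59, p60, p61} — both open, so U is clopen.
  U = {p56, p61}, X ∖ U = {p57, p58, p59, p60} — both open, so U is clopen.
  U = {p58, p61}, X ∖ U = {p56, p57, p59, p60} — both open, so U is clopen.
  U = {p56, p58, p61}, X ∖ U = {p57, p59, p60} — both open, so U is clopen.
  U = {p57, p59, p60}, X ∖ U = {p56, p58, p61} — both open, so U is clopen.
  U = {p56, p57, p59, p60}, X ∖ U = {p58, p61} — both open, so U is clopen.
  U = {p57, p58, p59, p60}, X ∖ U = {p56, p61} — both open, so U is clopen.
  U = {p57, p59, p60, p61}, X ∖ U = {p56, p58} — both open, so U is clopen.
  U = {p56, p57, p58, p59, p60}, X ∖ U = {p61} — both open, so U is clopen.
  U = {p56, p57, p59, p60, p61}, X ∖ U = {p58} — both open, so U is clopen.
  U = {p57, p58, p59, p60, p61}, X ∖ U = {p56} — both open, so U is clopen.
  U = {p56, p57, p58, p59, p60, p61}, X ∖ U = ∅ — both open, so U is clopen.
Nontrivial clopen(s) exist: e.g. {p56}. So (X, τ) is disconnected.
Compute connected components by grouping points that agree on all clopens:
  component: {p56}
  component: {p58}
  component: {p61}
  component: {p57, p59, p60}
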